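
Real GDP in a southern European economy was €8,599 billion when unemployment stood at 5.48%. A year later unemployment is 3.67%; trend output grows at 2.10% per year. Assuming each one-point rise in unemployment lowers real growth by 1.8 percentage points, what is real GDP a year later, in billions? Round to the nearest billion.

€9,060 billion

Δu = 3.67 - 5.48 = -1.81 points.
Okun's law (growth form): g_Y = g_Y* - β × Δu = 2.10 - 1.8 × (-1.81) = 2.1 + 3.258 = 5.358%.
Real GDP in the next year = 8599 × (1 + 5.358/100) = 8599 × 1.05358 ≈ 9060 billion.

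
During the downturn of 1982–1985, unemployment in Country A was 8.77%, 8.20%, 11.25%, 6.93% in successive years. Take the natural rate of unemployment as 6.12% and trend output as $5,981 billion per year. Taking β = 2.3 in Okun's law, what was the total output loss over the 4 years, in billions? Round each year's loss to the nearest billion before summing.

Year 1982: gap = -2.3 × (8.77 - 6.12) = -6.095%, loss ≈ 5981 × 6.095/100 ≈ 365.
Year 1983: gap = -2.3 × (8.2 - 6.12) = -4.784%, loss ≈ 5981 × 4.784/100 ≈ 286.
Year 1984: gap = -2.3 × (11.25 - 6.12) = -11.799%, loss ≈ 5981 × 11.799/100 ≈ 706.
Year 1985: gap = -2.3 × (6.93 - 6.12) = -1.863%, loss ≈ 5981 × 1.863/100 ≈ 111.
Total lost output = 365 + 286 + 706 + 111 = 1468 billion.

$1,468 billion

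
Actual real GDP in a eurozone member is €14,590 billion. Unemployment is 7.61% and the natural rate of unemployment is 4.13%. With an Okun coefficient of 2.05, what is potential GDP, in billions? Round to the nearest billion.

Unemployment gap = 7.61 - 4.13 = 3.48 points, so output gap = -2.05 × 3.48 = -7.134%.
Since Y = Y* × (1 + gap/100), Y* = 14590/0.92866 ≈ 15711 billion.

€15,711 billion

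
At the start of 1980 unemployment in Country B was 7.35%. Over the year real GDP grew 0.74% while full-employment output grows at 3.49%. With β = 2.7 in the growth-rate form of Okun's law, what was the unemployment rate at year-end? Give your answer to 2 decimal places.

Growth-rate Okun's law: g_Y = g_Y* - β × Δu, so Δu = (g_Y* - g_Y)/β.
Δu = (3.49 - 0.74)/2.7 = 2.75/2.7 = 1.02 percentage points.
Year-end unemployment = 7.35 + 1.02 = 8.37%.

8.37%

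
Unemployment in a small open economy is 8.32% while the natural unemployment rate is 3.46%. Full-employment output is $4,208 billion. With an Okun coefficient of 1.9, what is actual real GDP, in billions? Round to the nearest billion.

$3,819 billion

Unemployment gap = 8.32 - 3.46 = 4.86 points, so the output gap is -1.9 × 4.86 = -9.234%.
Actual GDP = 4208 × (1 - 9.234/100) = 4208 × 0.90766 ≈ 3819 billion.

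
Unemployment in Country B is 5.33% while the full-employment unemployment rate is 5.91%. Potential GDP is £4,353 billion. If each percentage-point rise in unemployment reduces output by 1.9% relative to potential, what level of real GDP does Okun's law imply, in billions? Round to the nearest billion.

£4,401 billion

Unemployment gap = 5.33 - 5.91 = -0.58 points, so the output gap is -1.9 × (-0.58) = 1.102%.
Actual GDP = 4353 × (1 + 1.102/100) = 4353 × 1.01102 ≈ 4401 billion.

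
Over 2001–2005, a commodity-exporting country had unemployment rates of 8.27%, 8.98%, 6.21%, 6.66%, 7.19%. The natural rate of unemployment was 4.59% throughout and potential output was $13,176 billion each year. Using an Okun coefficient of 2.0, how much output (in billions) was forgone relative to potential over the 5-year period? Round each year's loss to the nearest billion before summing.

$3,784 billion

Year 2001: gap = -2.0 × (8.27 - 4.59) = -7.36%, loss ≈ 13176 × 7.36/100 ≈ 970.
Year 2002: gap = -2.0 × (8.98 - 4.59) = -8.78%, loss ≈ 13176 × 8.78/100 ≈ 1157.
Year 2003: gap = -2.0 × (6.21 - 4.59) = -3.24%, loss ≈ 13176 × 3.24/100 ≈ 427.
Year 2004: gap = -2.0 × (6.66 - 4.59) = -4.14%, loss ≈ 13176 × 4.14/100 ≈ 545.
Year 2005: gap = -2.0 × (7.19 - 4.59) = -5.2%, loss ≈ 13176 × 5.2/100 ≈ 685.
Total lost output = 970 + 1157 + 427 + 545 + 685 = 3784 billion.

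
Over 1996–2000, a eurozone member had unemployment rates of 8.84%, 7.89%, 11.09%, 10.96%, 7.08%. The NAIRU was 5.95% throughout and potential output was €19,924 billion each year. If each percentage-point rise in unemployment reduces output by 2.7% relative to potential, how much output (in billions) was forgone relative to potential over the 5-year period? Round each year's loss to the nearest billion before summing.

€8,667 billion

Year 1996: gap = -2.7 × (8.84 - 5.95) = -7.803%, loss ≈ 19924 × 7.803/100 ≈ 1555.
Year 1997: gap = -2.7 × (7.89 - 5.95) = -5.238%, loss ≈ 19924 × 5.238/100 ≈ 1044.
Year 1998: gap = -2.7 × (11.09 - 5.95) = -13.878%, loss ≈ 19924 × 13.878/100 ≈ 2765.
Year 1999: gap = -2.7 × (10.96 - 5.95) = -13.527%, loss ≈ 19924 × 13.527/100 ≈ 2695.
Year 2000: gap = -2.7 × (7.08 - 5.95) = -3.051%, loss ≈ 19924 × 3.051/100 ≈ 608.
Total lost output = 1555 + 1044 + 2765 + 2695 + 608 = 8667 billion.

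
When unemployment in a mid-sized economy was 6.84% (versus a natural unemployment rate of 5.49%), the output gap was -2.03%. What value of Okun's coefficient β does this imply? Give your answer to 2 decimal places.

Okun's law: output gap = -β × (u - u*).
-2.03 = -β × (6.84 - 5.49) = -β × 1.35, so β = 2.03/1.35 = 1.50.

β ≈ 1.50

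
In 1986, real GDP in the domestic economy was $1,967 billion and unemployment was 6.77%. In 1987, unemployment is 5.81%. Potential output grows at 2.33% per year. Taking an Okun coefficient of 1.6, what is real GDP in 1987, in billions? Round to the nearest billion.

$2,043 billion

Δu = 5.81 - 6.77 = -0.96 points.
Okun's law (growth form): g_Y = g_Y* - β × Δu = 2.33 - 1.6 × (-0.96) = 2.33 + 1.536 = 3.866%.
Real GDP in the next year = 1967 × (1 + 3.866/100) = 1967 × 1.03866 ≈ 2043 billion.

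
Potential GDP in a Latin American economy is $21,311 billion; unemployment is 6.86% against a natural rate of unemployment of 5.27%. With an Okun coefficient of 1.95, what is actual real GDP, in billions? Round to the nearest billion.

$20,650 billion

Unemployment gap = 6.86 - 5.27 = 1.59 points, so the output gap is -1.95 × 1.59 = -3.1005%.
Actual GDP = 21311 × (1 - 3.1005/100) = 21311 × 0.968995 ≈ 20650 billion.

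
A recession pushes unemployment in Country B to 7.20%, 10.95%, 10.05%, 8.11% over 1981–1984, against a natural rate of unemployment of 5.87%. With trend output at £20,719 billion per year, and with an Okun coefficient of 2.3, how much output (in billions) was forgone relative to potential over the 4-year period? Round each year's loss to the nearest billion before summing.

£6,114 billion

Year 1981: gap = -2.3 × (7.2 - 5.87) = -3.059%, loss ≈ 20719 × 3.059/100 ≈ 634.
Year 1982: gap = -2.3 × (10.95 - 5.87) = -11.684%, loss ≈ 20719 × 11.684/100 ≈ 2421.
Year 1983: gap = -2.3 × (10.05 - 5.87) = -9.614%, loss ≈ 20719 × 9.614/100 ≈ 1992.
Year 1984: gap = -2.3 × (8.11 - 5.87) = -5.152%, loss ≈ 20719 × 5.152/100 ≈ 1067.
Total lost output = 634 + 2421 + 1992 + 1067 = 6114 billion.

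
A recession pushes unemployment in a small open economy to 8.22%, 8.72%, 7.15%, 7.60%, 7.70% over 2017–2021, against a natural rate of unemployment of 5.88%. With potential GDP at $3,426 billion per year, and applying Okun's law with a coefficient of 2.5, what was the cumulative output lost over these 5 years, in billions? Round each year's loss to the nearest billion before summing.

$855 billion

Year 2017: gap = -2.5 × (8.22 - 5.88) = -5.85%, loss ≈ 3426 × 5.85/100 ≈ 200.
Year 2018: gap = -2.5 × (8.72 - 5.88) = -7.1%, loss ≈ 3426 × 7.1/100 ≈ 243.
Year 2019: gap = -2.5 × (7.15 - 5.88) = -3.175%, loss ≈ 3426 × 3.175/100 ≈ 109.
Year 2020: gap = -2.5 × (7.6 - 5.88) = -4.3%, loss ≈ 3426 × 4.3/100 ≈ 147.
Year 2021: gap = -2.5 × (7.7 - 5.88) = -4.55%, loss ≈ 3426 × 4.55/100 ≈ 156.
Total lost output = 200 + 243 + 109 + 147 + 156 = 855 billion.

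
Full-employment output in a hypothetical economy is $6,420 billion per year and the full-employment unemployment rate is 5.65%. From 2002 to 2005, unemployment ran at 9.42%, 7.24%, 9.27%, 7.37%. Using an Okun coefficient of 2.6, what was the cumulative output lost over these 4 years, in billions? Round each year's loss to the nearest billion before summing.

$1,785 billion

Year 2002: gap = -2.6 × (9.42 - 5.65) = -9.802%, loss ≈ 6420 × 9.802/100 ≈ 629.
Year 2003: gap = -2.6 × (7.24 - 5.65) = -4.134%, loss ≈ 6420 × 4.134/100 ≈ 265.
Year 2004: gap = -2.6 × (9.27 - 5.65) = -9.412%, loss ≈ 6420 × 9.412/100 ≈ 604.
Year 2005: gap = -2.6 × (7.37 - 5.65) = -4.472%, loss ≈ 6420 × 4.472/100 ≈ 287.
Total lost output = 629 + 265 + 604 + 287 = 1785 billion.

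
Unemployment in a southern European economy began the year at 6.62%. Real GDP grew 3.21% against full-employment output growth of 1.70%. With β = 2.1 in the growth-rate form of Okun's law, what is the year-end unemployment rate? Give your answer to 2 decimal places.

Growth-rate Okun's law: g_Y = g_Y* - β × Δu, so Δu = (g_Y* - g_Y)/β.
Δu = (1.7 - 3.21)/2.1 = -1.51/2.1 = -0.72 percentage points.
Year-end unemployment = 6.62 - 0.72 = 5.90%.

5.90%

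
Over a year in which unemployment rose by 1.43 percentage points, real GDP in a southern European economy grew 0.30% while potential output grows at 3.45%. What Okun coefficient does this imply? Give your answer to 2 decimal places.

β ≈ 2.20

Growth form: g_Y = g_Y* - β × Δu, so β = (g_Y* - g_Y)/Δu.
β = (3.45 - 0.3)/1.43 = 3.15/1.43 = 2.20.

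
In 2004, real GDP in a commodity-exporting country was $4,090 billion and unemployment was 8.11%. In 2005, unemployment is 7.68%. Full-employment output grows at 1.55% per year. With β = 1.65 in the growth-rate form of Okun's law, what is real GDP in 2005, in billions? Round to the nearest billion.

$4,182 billion

Δu = 7.68 - 8.11 = -0.43 points.
Okun's law (growth form): g_Y = g_Y* - β × Δu = 1.55 - 1.65 × (-0.43) = 1.55 + 0.7095 = 2.2595%.
Real GDP in the next year = 4090 × (1 + 2.2595/100) = 4090 × 1.022595 ≈ 4182 billion.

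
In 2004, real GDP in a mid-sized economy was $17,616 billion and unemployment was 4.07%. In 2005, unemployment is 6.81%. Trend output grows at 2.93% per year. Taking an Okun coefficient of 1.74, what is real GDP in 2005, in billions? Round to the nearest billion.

$17,292 billion

Δu = 6.81 - 4.07 = 2.74 points.
Okun's law (growth form): g_Y = g_Y* - β × Δu = 2.93 - 1.74 × (2.74) = 2.93 - 4.7676 = -1.8376%.
Real GDP in the next year = 17616 × (1 - 1.8376/100) = 17616 × 0.981624 ≈ 17292 billion.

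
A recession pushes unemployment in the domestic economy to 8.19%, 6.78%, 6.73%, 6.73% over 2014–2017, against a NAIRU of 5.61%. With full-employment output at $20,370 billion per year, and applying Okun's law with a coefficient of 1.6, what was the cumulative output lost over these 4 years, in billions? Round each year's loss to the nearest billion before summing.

Year 2014: gap = -1.6 × (8.19 - 5.61) = -4.128%, loss ≈ 20370 × 4.128/100 ≈ 841.
Year 2015: gap = -1.6 × (6.78 - 5.61) = -1.872%, loss ≈ 20370 × 1.872/100 ≈ 381.
Year 2016: gap = -1.6 × (6.73 - 5.61) = -1.792%, loss ≈ 20370 × 1.792/100 ≈ 365.
Year 2017: gap = -1.6 × (6.73 - 5.61) = -1.792%, loss ≈ 20370 × 1.792/100 ≈ 365.
Total lost output = 841 + 381 + 365 + 365 = 1952 billion.

$1,952 billion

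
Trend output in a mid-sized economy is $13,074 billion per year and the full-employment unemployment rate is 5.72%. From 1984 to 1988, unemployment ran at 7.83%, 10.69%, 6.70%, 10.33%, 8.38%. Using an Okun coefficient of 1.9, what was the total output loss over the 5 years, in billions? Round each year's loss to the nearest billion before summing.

Year 1984: gap = -1.9 × (7.83 - 5.72) = -4.009%, loss ≈ 13074 × 4.009/100 ≈ 524.
Year 1985: gap = -1.9 × (10.69 - 5.72) = -9.443%, loss ≈ 13074 × 9.443/100 ≈ 1235.
Year 1986: gap = -1.9 × (6.7 - 5.72) = -1.862%, loss ≈ 13074 × 1.862/100 ≈ 243.
Year 1987: gap = -1.9 × (10.33 - 5.72) = -8.759%, loss ≈ 13074 × 8.759/100 ≈ 1145.
Year 1988: gap = -1.9 × (8.38 - 5.72) = -5.054%, loss ≈ 13074 × 5.054/100 ≈ 661.
Total lost output = 524 + 1235 + 243 + 1145 + 661 = 3808 billion.

$3,808 billion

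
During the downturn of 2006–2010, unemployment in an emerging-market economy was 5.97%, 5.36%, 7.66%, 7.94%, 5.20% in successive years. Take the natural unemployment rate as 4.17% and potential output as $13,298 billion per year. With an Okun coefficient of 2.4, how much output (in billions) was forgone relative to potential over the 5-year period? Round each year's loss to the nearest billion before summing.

$3,600 billion

Year 2006: gap = -2.4 × (5.97 - 4.17) = -4.32%, loss ≈ 13298 × 4.32/100 ≈ 574.
Year 2007: gap = -2.4 × (5.36 - 4.17) = -2.856%, loss ≈ 13298 × 2.856/100 ≈ 380.
Year 2008: gap = -2.4 × (7.66 - 4.17) = -8.376%, loss ≈ 13298 × 8.376/100 ≈ 1114.
Year 2009: gap = -2.4 × (7.94 - 4.17) = -9.048%, loss ≈ 13298 × 9.048/100 ≈ 1203.
Year 2010: gap = -2.4 × (5.2 - 4.17) = -2.472%, loss ≈ 13298 × 2.472/100 ≈ 329.
Total lost output = 574 + 380 + 1114 + 1203 + 329 = 3600 billion.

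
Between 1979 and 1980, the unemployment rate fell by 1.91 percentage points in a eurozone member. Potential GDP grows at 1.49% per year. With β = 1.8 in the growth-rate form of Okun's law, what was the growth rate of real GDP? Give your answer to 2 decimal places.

Growth-rate Okun's law: g_Y = g_Y* - β × Δu.
g_Y = 1.49 - 1.8 × (-1.91) = 1.49 + 3.438 = 4.928%, i.e. 4.93% to 2 d.p.

4.93%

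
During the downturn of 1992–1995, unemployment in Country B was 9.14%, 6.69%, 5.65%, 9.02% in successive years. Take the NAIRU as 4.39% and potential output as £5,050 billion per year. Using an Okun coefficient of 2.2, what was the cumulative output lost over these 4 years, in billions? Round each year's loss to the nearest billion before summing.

Year 1992: gap = -2.2 × (9.14 - 4.39) = -10.45%, loss ≈ 5050 × 10.45/100 ≈ 528.
Year 1993: gap = -2.2 × (6.69 - 4.39) = -5.06%, loss ≈ 5050 × 5.06/100 ≈ 256.
Year 1994: gap = -2.2 × (5.65 - 4.39) = -2.772%, loss ≈ 5050 × 2.772/100 ≈ 140.
Year 1995: gap = -2.2 × (9.02 - 4.39) = -10.186%, loss ≈ 5050 × 10.186/100 ≈ 514.
Total lost output = 528 + 256 + 140 + 514 = 1438 billion.

£1,438 billion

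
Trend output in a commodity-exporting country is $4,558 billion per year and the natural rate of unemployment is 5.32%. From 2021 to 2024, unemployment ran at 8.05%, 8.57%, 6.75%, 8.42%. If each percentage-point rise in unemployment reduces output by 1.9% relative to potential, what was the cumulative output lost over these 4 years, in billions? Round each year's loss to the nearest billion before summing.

$909 billion

Year 2021: gap = -1.9 × (8.05 - 5.32) = -5.187%, loss ≈ 4558 × 5.187/100 ≈ 236.
Year 2022: gap = -1.9 × (8.57 - 5.32) = -6.175%, loss ≈ 4558 × 6.175/100 ≈ 281.
Year 2023: gap = -1.9 × (6.75 - 5.32) = -2.717%, loss ≈ 4558 × 2.717/100 ≈ 124.
Year 2024: gap = -1.9 × (8.42 - 5.32) = -5.89%, loss ≈ 4558 × 5.89/100 ≈ 268.
Total lost output = 236 + 281 + 124 + 268 = 909 billion.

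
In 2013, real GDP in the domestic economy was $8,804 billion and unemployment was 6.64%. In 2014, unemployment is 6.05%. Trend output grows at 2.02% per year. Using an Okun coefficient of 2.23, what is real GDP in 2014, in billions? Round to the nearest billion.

$9,098 billion

Δu = 6.05 - 6.64 = -0.59 points.
Okun's law (growth form): g_Y = g_Y* - β × Δu = 2.02 - 2.23 × (-0.59) = 2.02 + 1.3157 = 3.3357%.
Real GDP in the next year = 8804 × (1 + 3.3357/100) = 8804 × 1.033357 ≈ 9098 billion.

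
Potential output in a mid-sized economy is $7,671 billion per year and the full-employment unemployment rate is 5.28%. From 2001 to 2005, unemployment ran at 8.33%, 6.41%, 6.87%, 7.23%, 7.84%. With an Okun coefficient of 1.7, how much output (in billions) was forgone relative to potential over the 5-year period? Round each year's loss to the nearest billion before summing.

Year 2001: gap = -1.7 × (8.33 - 5.28) = -5.185%, loss ≈ 7671 × 5.185/100 ≈ 398.
Year 2002: gap = -1.7 × (6.41 - 5.28) = -1.921%, loss ≈ 7671 × 1.921/100 ≈ 147.
Year 2003: gap = -1.7 × (6.87 - 5.28) = -2.703%, loss ≈ 7671 × 2.703/100 ≈ 207.
Year 2004: gap = -1.7 × (7.23 - 5.28) = -3.315%, loss ≈ 7671 × 3.315/100 ≈ 254.
Year 2005: gap = -1.7 × (7.84 - 5.28) = -4.352%, loss ≈ 7671 × 4.352/100 ≈ 334.
Total lost output = 398 + 147 + 207 + 254 + 334 = 1340 billion.

$1,340 billion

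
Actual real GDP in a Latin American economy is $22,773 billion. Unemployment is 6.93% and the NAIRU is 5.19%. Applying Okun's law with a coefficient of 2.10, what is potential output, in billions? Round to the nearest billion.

Unemployment gap = 6.93 - 5.19 = 1.74 points, so output gap = -2.1 × 1.74 = -3.654%.
Since Y = Y* × (1 + gap/100), Y* = 22773/0.96346 ≈ 23637 billion.

$23,637 billion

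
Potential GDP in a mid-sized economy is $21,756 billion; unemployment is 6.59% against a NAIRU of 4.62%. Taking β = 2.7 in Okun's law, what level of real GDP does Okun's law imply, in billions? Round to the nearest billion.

Unemployment gap = 6.59 - 4.62 = 1.97 points, so the output gap is -2.7 × 1.97 = -5.319%.
Actual GDP = 21756 × (1 - 5.319/100) = 21756 × 0.94681 ≈ 20599 billion.

$20,599 billion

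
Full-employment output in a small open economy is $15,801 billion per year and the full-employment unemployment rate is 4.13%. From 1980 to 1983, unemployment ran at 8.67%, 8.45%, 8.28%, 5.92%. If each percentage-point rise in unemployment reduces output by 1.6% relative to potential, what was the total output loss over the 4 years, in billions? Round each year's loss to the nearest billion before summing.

$3,742 billion

Year 1980: gap = -1.6 × (8.67 - 4.13) = -7.264%, loss ≈ 15801 × 7.264/100 ≈ 1148.
Year 1981: gap = -1.6 × (8.45 - 4.13) = -6.912%, loss ≈ 15801 × 6.912/100 ≈ 1092.
Year 1982: gap = -1.6 × (8.28 - 4.13) = -6.64%, loss ≈ 15801 × 6.64/100 ≈ 1049.
Year 1983: gap = -1.6 × (5.92 - 4.13) = -2.864%, loss ≈ 15801 × 2.864/100 ≈ 453.
Total lost output = 1148 + 1092 + 1049 + 453 = 3742 billion.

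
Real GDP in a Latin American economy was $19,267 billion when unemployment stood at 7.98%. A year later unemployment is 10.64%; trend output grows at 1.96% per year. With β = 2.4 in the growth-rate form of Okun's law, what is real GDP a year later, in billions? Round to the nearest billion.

Δu = 10.64 - 7.98 = 2.66 points.
Okun's law (growth form): g_Y = g_Y* - β × Δu = 1.96 - 2.4 × (2.66) = 1.96 - 6.384 = -4.424%.
Real GDP in the next year = 19267 × (1 - 4.424/100) = 19267 × 0.95576 ≈ 18415 billion.

$18,415 billion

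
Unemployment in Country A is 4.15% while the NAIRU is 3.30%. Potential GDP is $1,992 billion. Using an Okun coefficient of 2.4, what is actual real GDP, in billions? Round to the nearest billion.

$1,951 billion

Unemployment gap = 4.15 - 3.3 = 0.85 points, so the output gap is -2.4 × 0.85 = -2.04%.
Actual GDP = 1992 × (1 - 2.04/100) = 1992 × 0.9796 ≈ 1951 billion.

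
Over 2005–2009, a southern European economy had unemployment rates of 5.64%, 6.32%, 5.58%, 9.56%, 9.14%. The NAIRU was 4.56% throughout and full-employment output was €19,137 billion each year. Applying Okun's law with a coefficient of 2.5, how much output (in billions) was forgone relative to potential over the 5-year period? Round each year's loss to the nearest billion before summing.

Year 2005: gap = -2.5 × (5.64 - 4.56) = -2.7%, loss ≈ 19137 × 2.7/100 ≈ 517.
Year 2006: gap = -2.5 × (6.32 - 4.56) = -4.4%, loss ≈ 19137 × 4.4/100 ≈ 842.
Year 2007: gap = -2.5 × (5.58 - 4.56) = -2.55%, loss ≈ 19137 × 2.55/100 ≈ 488.
Year 2008: gap = -2.5 × (9.56 - 4.56) = -12.5%, loss ≈ 19137 × 12.5/100 ≈ 2392.
Year 2009: gap = -2.5 × (9.14 - 4.56) = -11.45%, loss ≈ 19137 × 11.45/100 ≈ 2191.
Total lost output = 517 + 842 + 488 + 2392 + 2191 = 6430 billion.

€6,430 billion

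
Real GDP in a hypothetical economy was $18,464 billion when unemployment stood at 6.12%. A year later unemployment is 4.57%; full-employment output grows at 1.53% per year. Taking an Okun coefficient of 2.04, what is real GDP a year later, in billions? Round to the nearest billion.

Δu = 4.57 - 6.12 = -1.55 points.
Okun's law (growth form): g_Y = g_Y* - β × Δu = 1.53 - 2.04 × (-1.55) = 1.53 + 3.162 = 4.692%.
Real GDP in the next year = 18464 × (1 + 4.692/100) = 18464 × 1.04692 ≈ 19330 billion.

$19,330 billion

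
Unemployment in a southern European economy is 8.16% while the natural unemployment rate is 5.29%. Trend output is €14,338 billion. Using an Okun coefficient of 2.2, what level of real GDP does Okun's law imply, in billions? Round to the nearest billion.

€13,433 billion

Unemployment gap = 8.16 - 5.29 = 2.87 points, so the output gap is -2.2 × 2.87 = -6.314%.
Actual GDP = 14338 × (1 - 6.314/100) = 14338 × 0.93686 ≈ 13433 billion.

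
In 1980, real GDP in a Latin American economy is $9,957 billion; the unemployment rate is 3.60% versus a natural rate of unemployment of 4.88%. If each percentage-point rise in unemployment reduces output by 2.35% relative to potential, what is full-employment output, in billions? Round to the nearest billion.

Unemployment gap = 3.6 - 4.88 = -1.28 points, so output gap = -2.35 × (-1.28) = 3.008%.
Since Y = Y* × (1 + gap/100), Y* = 9957/1.03008 ≈ 9666 billion.

$9,666 billion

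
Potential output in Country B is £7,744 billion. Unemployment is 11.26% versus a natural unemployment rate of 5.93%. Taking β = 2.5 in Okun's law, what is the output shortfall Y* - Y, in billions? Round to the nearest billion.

£1,032 billion

Output gap = -2.5 × (11.26 - 5.93) = -2.5 × 5.33 = -13.325%.
Actual GDP ≈ 7744 × 0.86675 ≈ 6712 billion, so the shortfall is 7744 - 6712 = 1032 billion.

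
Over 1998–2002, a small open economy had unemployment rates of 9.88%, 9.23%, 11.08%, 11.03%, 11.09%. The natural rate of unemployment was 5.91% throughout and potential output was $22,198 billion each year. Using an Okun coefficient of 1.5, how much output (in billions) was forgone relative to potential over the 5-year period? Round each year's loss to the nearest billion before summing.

Year 1998: gap = -1.5 × (9.88 - 5.91) = -5.955%, loss ≈ 22198 × 5.955/100 ≈ 1322.
Year 1999: gap = -1.5 × (9.23 - 5.91) = -4.98%, loss ≈ 22198 × 4.98/100 ≈ 1105.
Year 2000: gap = -1.5 × (11.08 - 5.91) = -7.755%, loss ≈ 22198 × 7.755/100 ≈ 1721.
Year 2001: gap = -1.5 × (11.03 - 5.91) = -7.68%, loss ≈ 22198 × 7.68/100 ≈ 1705.
Year 2002: gap = -1.5 × (11.09 - 5.91) = -7.77%, loss ≈ 22198 × 7.77/100 ≈ 1725.
Total lost output = 1322 + 1105 + 1721 + 1705 + 1725 = 7578 billion.

$7,578 billion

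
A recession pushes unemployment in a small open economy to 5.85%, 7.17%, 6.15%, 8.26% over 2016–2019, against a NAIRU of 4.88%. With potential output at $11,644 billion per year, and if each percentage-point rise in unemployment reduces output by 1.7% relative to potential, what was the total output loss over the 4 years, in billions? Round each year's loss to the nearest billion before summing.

$1,565 billion

Year 2016: gap = -1.7 × (5.85 - 4.88) = -1.649%, loss ≈ 11644 × 1.649/100 ≈ 192.
Year 2017: gap = -1.7 × (7.17 - 4.88) = -3.893%, loss ≈ 11644 × 3.893/100 ≈ 453.
Year 2018: gap = -1.7 × (6.15 - 4.88) = -2.159%, loss ≈ 11644 × 2.159/100 ≈ 251.
Year 2019: gap = -1.7 × (8.26 - 4.88) = -5.746%, loss ≈ 11644 × 5.746/100 ≈ 669.
Total lost output = 192 + 453 + 251 + 669 = 1565 billion.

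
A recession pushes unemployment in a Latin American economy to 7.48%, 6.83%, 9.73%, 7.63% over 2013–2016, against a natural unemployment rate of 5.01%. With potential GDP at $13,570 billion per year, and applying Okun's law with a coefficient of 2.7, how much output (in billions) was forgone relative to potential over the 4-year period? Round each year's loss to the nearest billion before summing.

$4,261 billion

Year 2013: gap = -2.7 × (7.48 - 5.01) = -6.669%, loss ≈ 13570 × 6.669/100 ≈ 905.
Year 2014: gap = -2.7 × (6.83 - 5.01) = -4.914%, loss ≈ 13570 × 4.914/100 ≈ 667.
Year 2015: gap = -2.7 × (9.73 - 5.01) = -12.744%, loss ≈ 13570 × 12.744/100 ≈ 1729.
Year 2016: gap = -2.7 × (7.63 - 5.01) = -7.074%, loss ≈ 13570 × 7.074/100 ≈ 960.
Total lost output = 905 + 667 + 1729 + 960 = 4261 billion.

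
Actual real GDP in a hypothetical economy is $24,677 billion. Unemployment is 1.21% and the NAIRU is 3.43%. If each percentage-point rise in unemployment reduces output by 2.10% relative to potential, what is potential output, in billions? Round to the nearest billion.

$23,578 billion

Unemployment gap = 1.21 - 3.43 = -2.22 points, so output gap = -2.1 × (-2.22) = 4.662%.
Since Y = Y* × (1 + gap/100), Y* = 24677/1.04662 ≈ 23578 billion.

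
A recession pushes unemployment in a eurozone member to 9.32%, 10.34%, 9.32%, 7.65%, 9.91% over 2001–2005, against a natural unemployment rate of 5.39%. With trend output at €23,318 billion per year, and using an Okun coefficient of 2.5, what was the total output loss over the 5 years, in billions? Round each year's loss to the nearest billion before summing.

€11,420 billion

Year 2001: gap = -2.5 × (9.32 - 5.39) = -9.825%, loss ≈ 23318 × 9.825/100 ≈ 2291.
Year 2002: gap = -2.5 × (10.34 - 5.39) = -12.375%, loss ≈ 23318 × 12.375/100 ≈ 2886.
Year 2003: gap = -2.5 × (9.32 - 5.39) = -9.825%, loss ≈ 23318 × 9.825/100 ≈ 2291.
Year 2004: gap = -2.5 × (7.65 - 5.39) = -5.65%, loss ≈ 23318 × 5.65/100 ≈ 1317.
Year 2005: gap = -2.5 × (9.91 - 5.39) = -11.3%, loss ≈ 23318 × 11.3/100 ≈ 2635.
Total lost output = 2291 + 2886 + 2291 + 1317 + 2635 = 11420 billion.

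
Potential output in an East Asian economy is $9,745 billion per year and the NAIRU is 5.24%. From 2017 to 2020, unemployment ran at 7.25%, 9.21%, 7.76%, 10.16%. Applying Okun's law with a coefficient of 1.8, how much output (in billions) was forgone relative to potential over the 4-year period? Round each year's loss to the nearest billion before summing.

Year 2017: gap = -1.8 × (7.25 - 5.24) = -3.618%, loss ≈ 9745 × 3.618/100 ≈ 353.
Year 2018: gap = -1.8 × (9.21 - 5.24) = -7.146%, loss ≈ 9745 × 7.146/100 ≈ 696.
Year 2019: gap = -1.8 × (7.76 - 5.24) = -4.536%, loss ≈ 9745 × 4.536/100 ≈ 442.
Year 2020: gap = -1.8 × (10.16 - 5.24) = -8.856%, loss ≈ 9745 × 8.856/100 ≈ 863.
Total lost output = 353 + 696 + 442 + 863 = 2354 billion.

$2,354 billion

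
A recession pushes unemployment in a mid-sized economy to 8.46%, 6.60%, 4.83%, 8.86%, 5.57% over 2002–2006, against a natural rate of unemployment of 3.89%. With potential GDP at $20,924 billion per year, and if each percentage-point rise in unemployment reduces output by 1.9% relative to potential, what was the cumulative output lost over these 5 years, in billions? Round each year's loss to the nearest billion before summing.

Year 2002: gap = -1.9 × (8.46 - 3.89) = -8.683%, loss ≈ 20924 × 8.683/100 ≈ 1817.
Year 2003: gap = -1.9 × (6.6 - 3.89) = -5.149%, loss ≈ 20924 × 5.149/100 ≈ 1077.
Year 2004: gap = -1.9 × (4.83 - 3.89) = -1.786%, loss ≈ 20924 × 1.786/100 ≈ 374.
Year 2005: gap = -1.9 × (8.86 - 3.89) = -9.443%, loss ≈ 20924 × 9.443/100 ≈ 1976.
Year 2006: gap = -1.9 × (5.57 - 3.89) = -3.192%, loss ≈ 20924 × 3.192/100 ≈ 668.
Total lost output = 1817 + 1077 + 374 + 1976 + 668 = 5912 billion.

$5,912 billion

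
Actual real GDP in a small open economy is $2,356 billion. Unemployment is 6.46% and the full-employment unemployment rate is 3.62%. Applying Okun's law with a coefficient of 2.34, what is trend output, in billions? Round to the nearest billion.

$2,524 billion

Unemployment gap = 6.46 - 3.62 = 2.84 points, so output gap = -2.34 × 2.84 = -6.6456%.
Since Y = Y* × (1 + gap/100), Y* = 2356/0.933544 ≈ 2524 billion.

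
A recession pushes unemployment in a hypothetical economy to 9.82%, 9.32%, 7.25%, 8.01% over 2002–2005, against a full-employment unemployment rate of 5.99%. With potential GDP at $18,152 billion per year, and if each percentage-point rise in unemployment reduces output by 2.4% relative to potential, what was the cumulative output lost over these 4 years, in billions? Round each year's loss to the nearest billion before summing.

$4,549 billion

Year 2002: gap = -2.4 × (9.82 - 5.99) = -9.192%, loss ≈ 18152 × 9.192/100 ≈ 1669.
Year 2003: gap = -2.4 × (9.32 - 5.99) = -7.992%, loss ≈ 18152 × 7.992/100 ≈ 1451.
Year 2004: gap = -2.4 × (7.25 - 5.99) = -3.024%, loss ≈ 18152 × 3.024/100 ≈ 549.
Year 2005: gap = -2.4 × (8.01 - 5.99) = -4.848%, loss ≈ 18152 × 4.848/100 ≈ 880.
Total lost output = 1669 + 1451 + 549 + 880 = 4549 billion.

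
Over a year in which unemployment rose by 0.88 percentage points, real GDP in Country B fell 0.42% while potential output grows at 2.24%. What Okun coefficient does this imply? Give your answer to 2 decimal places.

β ≈ 3.02

Growth form: g_Y = g_Y* - β × Δu, so β = (g_Y* - g_Y)/Δu.
β = (2.24 + 0.42)/0.88 = 2.66/0.88 = 3.02.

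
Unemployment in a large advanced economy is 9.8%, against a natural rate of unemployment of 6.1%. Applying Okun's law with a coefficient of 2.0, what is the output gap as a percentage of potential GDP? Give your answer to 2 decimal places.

The unemployment gap is 9.8 - 6.1 = 3.7 percentage points.
Okun's law gives an output gap of -2 × 3.7 = -7.4%, i.e. 7.40% below potential.

-7.40%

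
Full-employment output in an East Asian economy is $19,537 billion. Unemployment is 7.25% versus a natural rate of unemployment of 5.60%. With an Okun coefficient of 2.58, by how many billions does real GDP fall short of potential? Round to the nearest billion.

Output gap = -2.58 × (7.25 - 5.6) = -2.58 × 1.65 = -4.257%.
Actual GDP ≈ 19537 × 0.95743 ≈ 18705 billion, so the shortfall is 19537 - 18705 = 832 billion.

$832 billion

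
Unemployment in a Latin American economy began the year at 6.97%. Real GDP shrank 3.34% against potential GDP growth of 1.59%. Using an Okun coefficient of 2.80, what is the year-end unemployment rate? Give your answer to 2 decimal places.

Growth-rate Okun's law: g_Y = g_Y* - β × Δu, so Δu = (g_Y* - g_Y)/β.
Δu = (1.59 + 3.34)/2.80 = 4.93/2.80 = 1.76 percentage points.
Year-end unemployment = 6.97 + 1.76 = 8.73%.

8.73%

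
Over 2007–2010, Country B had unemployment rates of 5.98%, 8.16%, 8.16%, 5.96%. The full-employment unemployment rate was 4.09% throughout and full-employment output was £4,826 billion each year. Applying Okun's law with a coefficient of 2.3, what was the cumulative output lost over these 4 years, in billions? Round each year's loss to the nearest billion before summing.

Year 2007: gap = -2.3 × (5.98 - 4.09) = -4.347%, loss ≈ 4826 × 4.347/100 ≈ 210.
Year 2008: gap = -2.3 × (8.16 - 4.09) = -9.361%, loss ≈ 4826 × 9.361/100 ≈ 452.
Year 2009: gap = -2.3 × (8.16 - 4.09) = -9.361%, loss ≈ 4826 × 9.361/100 ≈ 452.
Year 2010: gap = -2.3 × (5.96 - 4.09) = -4.301%, loss ≈ 4826 × 4.301/100 ≈ 208.
Total lost output = 210 + 452 + 452 + 208 = 1322 billion.

£1,322 billion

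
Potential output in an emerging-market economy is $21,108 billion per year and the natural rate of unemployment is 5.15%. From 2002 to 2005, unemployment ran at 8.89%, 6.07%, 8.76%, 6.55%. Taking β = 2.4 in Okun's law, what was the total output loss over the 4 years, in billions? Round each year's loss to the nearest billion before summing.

Year 2002: gap = -2.4 × (8.89 - 5.15) = -8.976%, loss ≈ 21108 × 8.976/100 ≈ 1895.
Year 2003: gap = -2.4 × (6.07 - 5.15) = -2.208%, loss ≈ 21108 × 2.208/100 ≈ 466.
Year 2004: gap = -2.4 × (8.76 - 5.15) = -8.664%, loss ≈ 21108 × 8.664/100 ≈ 1829.
Year 2005: gap = -2.4 × (6.55 - 5.15) = -3.36%, loss ≈ 21108 × 3.36/100 ≈ 709.
Total lost output = 1895 + 466 + 1829 + 709 = 4899 billion.

$4,899 billion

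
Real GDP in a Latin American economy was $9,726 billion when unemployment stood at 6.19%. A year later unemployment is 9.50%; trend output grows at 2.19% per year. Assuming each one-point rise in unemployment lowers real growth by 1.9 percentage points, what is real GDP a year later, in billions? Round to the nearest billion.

Δu = 9.5 - 6.19 = 3.31 points.
Okun's law (growth form): g_Y = g_Y* - β × Δu = 2.19 - 1.9 × (3.31) = 2.19 - 6.289 = -4.099%.
Real GDP in the next year = 9726 × (1 - 4.099/100) = 9726 × 0.95901 ≈ 9327 billion.

$9,327 billion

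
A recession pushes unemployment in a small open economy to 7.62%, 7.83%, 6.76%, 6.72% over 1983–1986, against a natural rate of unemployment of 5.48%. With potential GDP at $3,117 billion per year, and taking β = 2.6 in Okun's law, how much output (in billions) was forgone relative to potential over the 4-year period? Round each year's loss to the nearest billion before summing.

$567 billion

Year 1983: gap = -2.6 × (7.62 - 5.48) = -5.564%, loss ≈ 3117 × 5.564/100 ≈ 173.
Year 1984: gap = -2.6 × (7.83 - 5.48) = -6.11%, loss ≈ 3117 × 6.11/100 ≈ 190.
Year 1985: gap = -2.6 × (6.76 - 5.48) = -3.328%, loss ≈ 3117 × 3.328/100 ≈ 104.
Year 1986: gap = -2.6 × (6.72 - 5.48) = -3.224%, loss ≈ 3117 × 3.224/100 ≈ 100.
Total lost output = 173 + 190 + 104 + 100 = 567 billion.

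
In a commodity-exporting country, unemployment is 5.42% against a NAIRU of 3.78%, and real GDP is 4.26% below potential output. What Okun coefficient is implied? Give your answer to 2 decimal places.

β ≈ 2.60

Okun's law: output gap = -β × (u - u*).
-4.26 = -β × (5.42 - 3.78) = -β × 1.64, so β = 4.26/1.64 = 2.60.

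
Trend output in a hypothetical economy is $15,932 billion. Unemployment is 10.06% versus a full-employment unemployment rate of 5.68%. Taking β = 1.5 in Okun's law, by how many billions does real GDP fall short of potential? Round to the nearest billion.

Output gap = -1.5 × (10.06 - 5.68) = -1.5 × 4.38 = -6.57%.
Actual GDP ≈ 15932 × 0.9343 ≈ 14885 billion, so the shortfall is 15932 - 14885 = 1047 billion.

$1,047 billion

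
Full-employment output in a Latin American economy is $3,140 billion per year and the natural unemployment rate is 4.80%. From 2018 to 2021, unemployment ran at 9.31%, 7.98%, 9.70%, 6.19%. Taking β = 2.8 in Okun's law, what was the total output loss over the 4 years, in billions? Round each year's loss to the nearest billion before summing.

$1,230 billion

Year 2018: gap = -2.8 × (9.31 - 4.8) = -12.628%, loss ≈ 3140 × 12.628/100 ≈ 397.
Year 2019: gap = -2.8 × (7.98 - 4.8) = -8.904%, loss ≈ 3140 × 8.904/100 ≈ 280.
Year 2020: gap = -2.8 × (9.7 - 4.8) = -13.72%, loss ≈ 3140 × 13.72/100 ≈ 431.
Year 2021: gap = -2.8 × (6.19 - 4.8) = -3.892%, loss ≈ 3140 × 3.892/100 ≈ 122.
Total lost output = 397 + 280 + 431 + 122 = 1230 billion.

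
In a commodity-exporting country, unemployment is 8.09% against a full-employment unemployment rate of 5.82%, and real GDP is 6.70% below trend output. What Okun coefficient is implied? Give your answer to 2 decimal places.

β ≈ 2.95

Okun's law: output gap = -β × (u - u*).
-6.70 = -β × (8.09 - 5.82) = -β × 2.27, so β = 6.7/2.27 = 2.95.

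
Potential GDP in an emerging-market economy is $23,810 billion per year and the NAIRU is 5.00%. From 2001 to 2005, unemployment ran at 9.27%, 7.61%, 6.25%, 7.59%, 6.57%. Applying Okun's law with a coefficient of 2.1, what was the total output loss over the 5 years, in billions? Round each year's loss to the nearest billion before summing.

$6,145 billion

Year 2001: gap = -2.1 × (9.27 - 5) = -8.967%, loss ≈ 23810 × 8.967/100 ≈ 2135.
Year 2002: gap = -2.1 × (7.61 - 5) = -5.481%, loss ≈ 23810 × 5.481/100 ≈ 1305.
Year 2003: gap = -2.1 × (6.25 - 5) = -2.625%, loss ≈ 23810 × 2.625/100 ≈ 625.
Year 2004: gap = -2.1 × (7.59 - 5) = -5.439%, loss ≈ 23810 × 5.439/100 ≈ 1295.
Year 2005: gap = -2.1 × (6.57 - 5) = -3.297%, loss ≈ 23810 × 3.297/100 ≈ 785.
Total lost output = 2135 + 1305 + 625 + 1295 + 785 = 6145 billion.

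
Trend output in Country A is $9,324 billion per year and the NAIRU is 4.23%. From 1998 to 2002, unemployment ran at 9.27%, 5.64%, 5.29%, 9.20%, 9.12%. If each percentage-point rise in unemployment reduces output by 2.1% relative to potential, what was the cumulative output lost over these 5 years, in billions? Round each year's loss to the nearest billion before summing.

$3,401 billion

Year 1998: gap = -2.1 × (9.27 - 4.23) = -10.584%, loss ≈ 9324 × 10.584/100 ≈ 987.
Year 1999: gap = -2.1 × (5.64 - 4.23) = -2.961%, loss ≈ 9324 × 2.961/100 ≈ 276.
Year 2000: gap = -2.1 × (5.29 - 4.23) = -2.226%, loss ≈ 9324 × 2.226/100 ≈ 208.
Year 2001: gap = -2.1 × (9.2 - 4.23) = -10.437%, loss ≈ 9324 × 10.437/100 ≈ 973.
Year 2002: gap = -2.1 × (9.12 - 4.23) = -10.269%, loss ≈ 9324 × 10.269/100 ≈ 957.
Total lost output = 987 + 276 + 208 + 973 + 957 = 3401 billion.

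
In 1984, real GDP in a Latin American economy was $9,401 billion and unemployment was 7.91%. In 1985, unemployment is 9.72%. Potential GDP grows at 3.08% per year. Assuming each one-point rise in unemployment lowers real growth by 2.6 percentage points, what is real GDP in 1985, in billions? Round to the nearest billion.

$9,248 billion

Δu = 9.72 - 7.91 = 1.81 points.
Okun's law (growth form): g_Y = g_Y* - β × Δu = 3.08 - 2.6 × (1.81) = 3.08 - 4.706 = -1.626%.
Real GDP in the next year = 9401 × (1 - 1.626/100) = 9401 × 0.98374 ≈ 9248 billion.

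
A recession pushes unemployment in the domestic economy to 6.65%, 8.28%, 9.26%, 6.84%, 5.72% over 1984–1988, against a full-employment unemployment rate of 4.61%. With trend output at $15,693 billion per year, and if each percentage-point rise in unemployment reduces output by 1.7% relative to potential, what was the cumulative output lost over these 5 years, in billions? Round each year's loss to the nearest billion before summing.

Year 1984: gap = -1.7 × (6.65 - 4.61) = -3.468%, loss ≈ 15693 × 3.468/100 ≈ 544.
Year 1985: gap = -1.7 × (8.28 - 4.61) = -6.239%, loss ≈ 15693 × 6.239/100 ≈ 979.
Year 1986: gap = -1.7 × (9.26 - 4.61) = -7.905%, loss ≈ 15693 × 7.905/100 ≈ 1241.
Year 1987: gap = -1.7 × (6.84 - 4.61) = -3.791%, loss ≈ 15693 × 3.791/100 ≈ 595.
Year 1988: gap = -1.7 × (5.72 - 4.61) = -1.887%, loss ≈ 15693 × 1.887/100 ≈ 296.
Total lost output = 544 + 979 + 1241 + 595 + 296 = 3655 billion.

$3,655 billion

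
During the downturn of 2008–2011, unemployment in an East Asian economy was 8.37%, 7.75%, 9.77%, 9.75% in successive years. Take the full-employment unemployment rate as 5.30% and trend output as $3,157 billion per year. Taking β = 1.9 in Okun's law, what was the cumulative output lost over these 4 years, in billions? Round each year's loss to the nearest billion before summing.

$866 billion

Year 2008: gap = -1.9 × (8.37 - 5.3) = -5.833%, loss ≈ 3157 × 5.833/100 ≈ 184.
Year 2009: gap = -1.9 × (7.75 - 5.3) = -4.655%, loss ≈ 3157 × 4.655/100 ≈ 147.
Year 2010: gap = -1.9 × (9.77 - 5.3) = -8.493%, loss ≈ 3157 × 8.493/100 ≈ 268.
Year 2011: gap = -1.9 × (9.75 - 5.3) = -8.455%, loss ≈ 3157 × 8.455/100 ≈ 267.
Total lost output = 184 + 147 + 268 + 267 = 866 billion.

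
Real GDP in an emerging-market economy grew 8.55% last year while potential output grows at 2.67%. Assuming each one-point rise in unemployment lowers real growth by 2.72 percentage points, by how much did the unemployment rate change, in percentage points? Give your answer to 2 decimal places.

-2.16 percentage points

Growth-rate Okun's law: g_Y = g_Y* - β × Δu, so Δu = (g_Y* - g_Y)/β.
Δu = (2.67 - 8.55)/2.72 = -5.88/2.72 = -2.16 percentage points.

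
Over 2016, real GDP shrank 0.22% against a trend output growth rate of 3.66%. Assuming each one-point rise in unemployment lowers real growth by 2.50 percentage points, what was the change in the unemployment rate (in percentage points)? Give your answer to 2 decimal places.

1.55 percentage points

Growth-rate Okun's law: g_Y = g_Y* - β × Δu, so Δu = (g_Y* - g_Y)/β.
Δu = (3.66 + 0.22)/2.50 = 3.88/2.50 = 1.55 percentage points.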